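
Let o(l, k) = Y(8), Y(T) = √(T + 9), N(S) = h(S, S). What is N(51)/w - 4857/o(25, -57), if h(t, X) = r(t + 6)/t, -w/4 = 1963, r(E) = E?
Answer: -19/133484 - 4857*√17/17 ≈ -1178.0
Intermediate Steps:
w = -7852 (w = -4*1963 = -7852)
h(t, X) = (6 + t)/t (h(t, X) = (t + 6)/t = (6 + t)/t)
N(S) = (6 + S)/S
Y(T) = √(9 + T)
o(l, k) = √17 (o(l, k) = √(9 + 8) = √17)
N(51)/w - 4857/o(25, -57) = ((6 + 51)/51)/(-7852) - 4857*√17/17 = ((1/51)*57)*(-1/7852) - 4857*√17/17 = (19/17)*(-1/7852) - 4857*√17/17 = -19/133484 - 4857*√17/17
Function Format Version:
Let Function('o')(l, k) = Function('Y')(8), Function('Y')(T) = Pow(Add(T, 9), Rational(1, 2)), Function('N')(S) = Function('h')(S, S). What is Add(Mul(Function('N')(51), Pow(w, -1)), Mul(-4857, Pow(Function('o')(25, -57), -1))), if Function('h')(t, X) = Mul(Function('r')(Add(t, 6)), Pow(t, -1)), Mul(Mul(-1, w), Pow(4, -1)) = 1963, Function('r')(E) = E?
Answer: Add(Rational(-19, 133484), Mul(Rational(-4857, 17), Pow(17, Rational(1, 2)))) ≈ -1178.0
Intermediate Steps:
w = -7852 (w = Mul(-4, 1963) = -7852)
Function('h')(t, X) = Mul(Pow(t, -1), Add(6, t)) (Function('h')(t, X) = Mul(Add(t, 6), Pow(t, -1)) = Mul(Add(6, t), Pow(t, -1)) = Mul(Pow(t, -1), Add(6, t)))
Function('N')(S) = Mul(Pow(S, -1), Add(6, S))
Function('Y')(T) = Pow(Add(9, T), Rational(1, 2))
Function('o')(l, k) = Pow(17, Rational(1, 2)) (Function('o')(l, k) = Pow(Add(9, 8), Rational(1, 2)) = Pow(17, Rational(1, 2)))
Add(Mul(Function('N')(51), Pow(w, -1)), Mul(-4857, Pow(Function('o')(25, -57), -1))) = Add(Mul(Mul(Pow(51, -1), Add(6, 51)), Pow(-7852, -1)), Mul(-4857, Pow(Pow(17, Rational(1, 2)), -1))) = Add(Mul(Mul(Rational(1, 51), 57), Rational(-1, 7852)), Mul(-4857, Mul(Rational(1, 17), Pow(17, Rational(1, 2))))) = Add(Mul(Rational(19, 17), Rational(-1, 7852)), Mul(Rational(-4857, 17), Pow(17, Rational(1, 2)))) = Add(Rational(-19, 133484), Mul(Rational(-4857, 17), Pow(17, Rational(1, 2))))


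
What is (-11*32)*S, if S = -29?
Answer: 10208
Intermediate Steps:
(-11*32)*S = -11*32*(-29) = -352*(-29) = 10208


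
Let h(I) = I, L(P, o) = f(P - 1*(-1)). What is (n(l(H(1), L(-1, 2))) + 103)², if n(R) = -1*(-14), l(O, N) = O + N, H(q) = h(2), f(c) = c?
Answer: 13689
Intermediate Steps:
L(P, o) = 1 + P (L(P, o) = P - 1*(-1) = P + 1 = 1 + P)
H(q) = 2
l(O, N) = N + O
n(R) = 14
(n(l(H(1), L(-1, 2))) + 103)² = (14 + 103)² = 117² = 13689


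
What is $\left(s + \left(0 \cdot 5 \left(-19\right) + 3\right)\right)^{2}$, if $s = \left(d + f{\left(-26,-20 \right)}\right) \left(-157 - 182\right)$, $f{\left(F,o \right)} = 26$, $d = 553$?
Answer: $38525053284$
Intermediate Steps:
$s = -196281$ ($s = \left(553 + 26\right) \left(-157 - 182\right) = 579 \left(-339\right) = -196281$)
$\left(s + \left(0 \cdot 5 \left(-19\right) + 3\right)\right)^{2} = \left(-196281 + \left(0 \cdot 5 \left(-19\right) + 3\right)\right)^{2} = \left(-196281 + \left(0 \left(-19\right) + 3\right)\right)^{2} = \left(-196281 + \left(0 + 3\right)\right)^{2} = \left(-196281 + 3\right)^{2} = \left(-196278\right)^{2} = 38525053284$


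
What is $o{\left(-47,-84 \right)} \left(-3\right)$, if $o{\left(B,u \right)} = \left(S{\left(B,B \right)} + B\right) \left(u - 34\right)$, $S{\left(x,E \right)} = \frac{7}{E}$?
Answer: $- \frac{784464}{47} \approx -16691.0$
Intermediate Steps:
$o{\left(B,u \right)} = \left(-34 + u\right) \left(B + \frac{7}{B}\right)$ ($o{\left(B,u \right)} = \left(\frac{7}{B} + B\right) \left(u - 34\right) = \left(B + \frac{7}{B}\right) \left(-34 + u\right) = \left(-34 + u\right) \left(B + \frac{7}{B}\right)$)
$o{\left(-47,-84 \right)} \left(-3\right) = \frac{-238 + 7 \left(-84\right) + \left(-47\right)^{2} \left(-34 - 84\right)}{-47} \left(-3\right) = - \frac{-238 - 588 + 2209 \left(-118\right)}{47} \left(-3\right) = - \frac{-238 - 588 - 260662}{47} \left(-3\right) = \left(- \frac{1}{47}\right) \left(-261488\right) \left(-3\right) = \frac{261488}{47} \left(-3\right) = - \frac{784464}{47}$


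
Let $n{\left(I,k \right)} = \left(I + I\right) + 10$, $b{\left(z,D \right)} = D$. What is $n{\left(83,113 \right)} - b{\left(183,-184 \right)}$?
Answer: $360$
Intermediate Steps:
$n{\left(I,k \right)} = 10 + 2 I$ ($n{\left(I,k \right)} = 2 I + 10 = 10 + 2 I$)
$n{\left(83,113 \right)} - b{\left(183,-184 \right)} = \left(10 + 2 \cdot 83\right) - -184 = \left(10 + 166\right) + 184 = 176 + 184 = 360$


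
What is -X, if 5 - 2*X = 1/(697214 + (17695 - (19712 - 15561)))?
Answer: -3553789/1421516 ≈ -2.5000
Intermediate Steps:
X = 3553789/1421516 (X = 5/2 - 1/(2*(697214 + (17695 - (19712 - 15561)))) = 5/2 - 1/(2*(697214 + (17695 - 1*4151))) = 5/2 - 1/(2*(697214 + (17695 - 4151))) = 5/2 - 1/(2*(697214 + 13544)) = 5/2 - ½/710758 = 5/2 - ½*1/710758 = 5/2 - 1/1421516 = 3553789/1421516 ≈ 2.5000)
-X = -1*3553789/1421516 = -3553789/1421516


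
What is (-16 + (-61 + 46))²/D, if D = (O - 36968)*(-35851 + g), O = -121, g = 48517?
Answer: -961/469769274 ≈ -2.0457e-6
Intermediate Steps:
D = -469769274 (D = (-121 - 36968)*(-35851 + 48517) = -37089*12666 = -469769274)
(-16 + (-61 + 46))²/D = (-16 + (-61 + 46))²/(-469769274) = (-16 - 15)²*(-1/469769274) = (-31)²*(-1/469769274) = 961*(-1/469769274) = -961/469769274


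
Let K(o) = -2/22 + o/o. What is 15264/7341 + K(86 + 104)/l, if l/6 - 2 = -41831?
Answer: 7023244181/3377733579 ≈ 2.0793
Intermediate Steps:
l = -250974 (l = 12 + 6*(-41831) = 12 - 250986 = -250974)
K(o) = 10/11 (K(o) = -2*1/22 + 1 = -1/11 + 1 = 10/11)
15264/7341 + K(86 + 104)/l = 15264/7341 + (10/11)/(-250974) = 15264*(1/7341) + (10/11)*(-1/250974) = 5088/2447 - 5/1380357 = 7023244181/3377733579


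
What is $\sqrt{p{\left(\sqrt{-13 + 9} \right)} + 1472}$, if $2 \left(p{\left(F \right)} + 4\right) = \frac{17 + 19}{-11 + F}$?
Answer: $\frac{\sqrt{916510 - 180 i}}{25} \approx 38.294 - 0.0037604 i$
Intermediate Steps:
$p{\left(F \right)} = -4 + \frac{18}{-11 + F}$ ($p{\left(F \right)} = -4 + \frac{\left(17 + 19\right) \frac{1}{-11 + F}}{2} = -4 + \frac{36 \frac{1}{-11 + F}}{2} = -4 + \frac{18}{-11 + F}$)
$\sqrt{p{\left(\sqrt{-13 + 9} \right)} + 1472} = \sqrt{\frac{2 \left(31 - 2 \sqrt{-13 + 9}\right)}{-11 + \sqrt{-13 + 9}} + 1472} = \sqrt{\frac{2 \left(31 - 2 \sqrt{-4}\right)}{-11 + \sqrt{-4}} + 1472} = \sqrt{\frac{2 \left(31 - 2 \cdot 2 i\right)}{-11 + 2 i} + 1472} = \sqrt{2 \frac{-11 - 2 i}{125} \left(31 - 4 i\right) + 1472} = \sqrt{\frac{2 \left(-11 - 2 i\right) \left(31 - 4 i\right)}{125} + 1472} = \sqrt{1472 + \frac{2 \left(-11 - 2 i\right) \left(31 - 4 i\right)}{125}}$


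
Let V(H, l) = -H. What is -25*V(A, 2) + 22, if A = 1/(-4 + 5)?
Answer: 47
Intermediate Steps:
A = 1 (A = 1/1 = 1)
-25*V(A, 2) + 22 = -(-25) + 22 = -25*(-1) + 22 = 25 + 22 = 47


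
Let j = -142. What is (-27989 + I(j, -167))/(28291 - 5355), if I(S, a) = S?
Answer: -28131/22936 ≈ -1.2265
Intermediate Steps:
(-27989 + I(j, -167))/(28291 - 5355) = (-27989 - 142)/(28291 - 5355) = -28131/22936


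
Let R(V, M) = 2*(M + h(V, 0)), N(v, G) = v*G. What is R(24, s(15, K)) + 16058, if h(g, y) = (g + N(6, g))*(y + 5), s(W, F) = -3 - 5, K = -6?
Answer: 17722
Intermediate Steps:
N(v, G) = G*v
s(W, F) = -8
h(g, y) = 7*g*(5 + y) (h(g, y) = (g + g*6)*(y + 5) = (g + 6*g)*(5 + y) = (7*g)*(5 + y) = 7*g*(5 + y))
R(V, M) = 2*M + 70*V (R(V, M) = 2*(M + 7*V*(5 + 0)) = 2*(M + 7*V*5) = 2*(M + 35*V) = 2*M + 70*V)
R(24, s(15, K)) + 16058 = (2*(-8) + 70*24) + 16058 = (-16 + 1680) + 16058 = 1664 + 16058 = 17722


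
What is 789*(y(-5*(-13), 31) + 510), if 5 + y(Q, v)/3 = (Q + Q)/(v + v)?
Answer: 12261060/31 ≈ 3.9552e+5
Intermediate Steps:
y(Q, v) = -15 + 3*Q/v (y(Q, v) = -15 + 3*((Q + Q)/(v + v)) = -15 + 3*((2*Q)/((2*v))) = -15 + 3*((2*Q)*(1/(2*v))) = -15 + 3*(Q/v) = -15 + 3*Q/v)
789*(y(-5*(-13), 31) + 510) = 789*((-15 + 3*(-5*(-13))/31) + 510) = 789*((-15 + 3*65*(1/31)) + 510) = 789*((-15 + 195/31) + 510) = 789*(-270/31 + 510) = 789*(15540/31) = 12261060/31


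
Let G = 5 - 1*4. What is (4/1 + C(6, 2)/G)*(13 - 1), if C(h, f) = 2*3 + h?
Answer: 192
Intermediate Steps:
G = 1 (G = 5 - 4 = 1)
C(h, f) = 6 + h
(4/1 + C(6, 2)/G)*(13 - 1) = (4/1 + (6 + 6)/1)*(13 - 1) = (4*1 + 12*1)*12 = (4 + 12)*12 = 16*12 = 192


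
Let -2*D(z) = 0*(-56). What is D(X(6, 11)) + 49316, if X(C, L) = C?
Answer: 49316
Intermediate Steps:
D(z) = 0 (D(z) = -0*(-56) = -½*0 = 0)
D(X(6, 11)) + 49316 = 0 + 49316 = 49316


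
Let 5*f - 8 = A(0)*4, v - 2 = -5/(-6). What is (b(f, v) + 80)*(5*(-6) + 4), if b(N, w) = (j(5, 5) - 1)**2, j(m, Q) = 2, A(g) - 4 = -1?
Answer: -2106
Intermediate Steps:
A(g) = 3 (A(g) = 4 - 1 = 3)
v = 17/6 (v = 2 - 5/(-6) = 2 - 5*(-1/6) = 2 + 5/6 = 17/6 ≈ 2.8333)
f = 4 (f = 8/5 + (3*4)/5 = 8/5 + (1/5)*12 = 8/5 + 12/5 = 4)
b(N, w) = 1 (b(N, w) = (2 - 1)**2 = 1**2 = 1)
(b(f, v) + 80)*(5*(-6) + 4) = (1 + 80)*(5*(-6) + 4) = 81*(-30 + 4) = 81*(-26) = -2106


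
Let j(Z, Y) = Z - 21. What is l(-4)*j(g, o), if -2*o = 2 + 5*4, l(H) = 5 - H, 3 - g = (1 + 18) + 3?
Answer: -360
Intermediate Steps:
g = -19 (g = 3 - ((1 + 18) + 3) = 3 - (19 + 3) = 3 - 1*22 = 3 - 22 = -19)
o = -11 (o = -(2 + 5*4)/2 = -(2 + 20)/2 = -1/2*22 = -11)
j(Z, Y) = -21 + Z
l(-4)*j(g, o) = (5 - 1*(-4))*(-21 - 19) = (5 + 4)*(-40) = 9*(-40) = -360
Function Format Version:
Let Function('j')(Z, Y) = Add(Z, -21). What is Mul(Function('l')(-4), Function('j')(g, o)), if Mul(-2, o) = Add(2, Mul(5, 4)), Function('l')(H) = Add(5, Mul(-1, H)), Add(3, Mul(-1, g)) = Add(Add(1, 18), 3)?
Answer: -360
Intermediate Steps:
g = -19 (g = Add(3, Mul(-1, Add(Add(1, 18), 3))) = Add(3, Mul(-1, Add(19, 3))) = Add(3, Mul(-1, 22)) = Add(3, -22) = -19)
o = -11 (o = Mul(Rational(-1, 2), Add(2, Mul(5, 4))) = Mul(Rational(-1, 2), Add(2, 20)) = Mul(Rational(-1, 2), 22) = -11)
Function('j')(Z, Y) = Add(-21, Z)
Mul(Function('l')(-4), Function('j')(g, o)) = Mul(Add(5, Mul(-1, -4)), Add(-21, -19)) = Mul(Add(5, 4), -40) = Mul(9, -40) = -360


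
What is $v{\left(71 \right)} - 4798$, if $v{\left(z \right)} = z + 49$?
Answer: $-4678$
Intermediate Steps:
$v{\left(z \right)} = 49 + z$
$v{\left(71 \right)} - 4798 = \left(49 + 71\right) - 4798 = 120 - 4798 = -4678$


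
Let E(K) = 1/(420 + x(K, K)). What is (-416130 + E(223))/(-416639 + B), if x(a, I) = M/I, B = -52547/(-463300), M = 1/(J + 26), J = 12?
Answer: 686166002520344800/687005120841015393 ≈ 0.99878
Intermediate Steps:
M = 1/38 (M = 1/(12 + 26) = 1/38 ≈ 0.026316)
B = 52547/463300 (B = -52547*(-1/463300) = 52547/463300 ≈ 0.11342)
x(a, I) = 1/(38*I)
E(K) = 1/(420 + 1/(38*K))
(-416130 + E(223))/(-416639 + B) = (-416130 + 38*223/(1 + 15960*223))/(-416639 + 52547/463300) = (-416130 + 38*223/(1 + 3559080))/(-193028796153/463300) = (-416130 + 38*223/3559081)*(-463300/193028796153) = (-416130 + 38*223*(1/3559081))*(-463300/193028796153) = (-416130 + 8474/3559081)*(-463300/193028796153) = -1481040368056/3559081*(-463300/193028796153) = 686166002520344800/687005120841015393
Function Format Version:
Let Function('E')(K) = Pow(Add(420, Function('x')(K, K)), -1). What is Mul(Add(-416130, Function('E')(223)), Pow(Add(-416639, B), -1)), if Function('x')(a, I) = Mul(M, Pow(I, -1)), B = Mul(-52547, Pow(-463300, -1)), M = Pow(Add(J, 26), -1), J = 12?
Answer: Rational(686166002520344800, 687005120841015393) ≈ 0.99878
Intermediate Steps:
M = Rational(1, 38) (M = Pow(Add(12, 26), -1) = Pow(38, -1) = Rational(1, 38) ≈ 0.026316)
B = Rational(52547, 463300) (B = Mul(-52547, Rational(-1, 463300)) = Rational(52547, 463300) ≈ 0.11342)
Function('x')(a, I) = Mul(Rational(1, 38), Pow(I, -1))
Function('E')(K) = Pow(Add(420, Mul(Rational(1, 38), Pow(K, -1))), -1)
Mul(Add(-416130, Function('E')(223)), Pow(Add(-416639, B), -1)) = Mul(Add(-416130, Mul(38, 223, Pow(Add(1, Mul(15960, 223)), -1))), Pow(Add(-416639, Rational(52547, 463300)), -1)) = Mul(Add(-416130, Mul(38, 223, Pow(Add(1, 3559080), -1))), Pow(Rational(-193028796153, 463300), -1)) = Mul(Add(-416130, Mul(38, 223, Pow(3559081, -1))), Rational(-463300, 193028796153)) = Mul(Add(-416130, Mul(38, 223, Rational(1, 3559081))), Rational(-463300, 193028796153)) = Mul(Add(-416130, Rational(8474, 3559081)), Rational(-463300, 193028796153)) = Mul(Rational(-1481040368056, 3559081), Rational(-463300, 193028796153)) = Rational(686166002520344800, 687005120841015393)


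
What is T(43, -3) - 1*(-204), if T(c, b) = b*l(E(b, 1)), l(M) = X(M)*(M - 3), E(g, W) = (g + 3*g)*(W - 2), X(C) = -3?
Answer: 285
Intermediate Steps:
E(g, W) = 4*g*(-2 + W) (E(g, W) = (4*g)*(-2 + W) = 4*g*(-2 + W))
l(M) = 9 - 3*M (l(M) = -3*(M - 3) = -3*(-3 + M) = 9 - 3*M)
T(c, b) = b*(9 + 12*b) (T(c, b) = b*(9 - 12*b*(-2 + 1)) = b*(9 - 12*b*(-1)) = b*(9 - (-12)*b) = b*(9 + 12*b))
T(43, -3) - 1*(-204) = 3*(-3)*(3 + 4*(-3)) - 1*(-204) = 3*(-3)*(3 - 12) + 204 = 3*(-3)*(-9) + 204 = 81 + 204 = 285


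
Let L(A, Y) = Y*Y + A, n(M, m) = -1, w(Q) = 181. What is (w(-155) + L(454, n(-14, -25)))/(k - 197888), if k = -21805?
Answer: -212/73231 ≈ -0.0028949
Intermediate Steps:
L(A, Y) = A + Y² (L(A, Y) = Y² + A = A + Y²)
(w(-155) + L(454, n(-14, -25)))/(k - 197888) = (181 + (454 + (-1)²))/(-21805 - 197888) = (181 + (454 + 1))/(-219693) = (181 + 455)*(-1/219693) = 636*(-1/219693) = -212/73231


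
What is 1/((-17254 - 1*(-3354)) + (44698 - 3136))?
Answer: 1/27662 ≈ 3.6151e-5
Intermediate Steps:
1/((-17254 - 1*(-3354)) + (44698 - 3136)) = 1/((-17254 + 3354) + 41562) = 1/(-13900 + 41562) = 1/27662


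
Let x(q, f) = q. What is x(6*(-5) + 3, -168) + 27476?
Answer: 27449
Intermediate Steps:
x(6*(-5) + 3, -168) + 27476 = (6*(-5) + 3) + 27476 = (-30 + 3) + 27476 = -27 + 27476 = 27449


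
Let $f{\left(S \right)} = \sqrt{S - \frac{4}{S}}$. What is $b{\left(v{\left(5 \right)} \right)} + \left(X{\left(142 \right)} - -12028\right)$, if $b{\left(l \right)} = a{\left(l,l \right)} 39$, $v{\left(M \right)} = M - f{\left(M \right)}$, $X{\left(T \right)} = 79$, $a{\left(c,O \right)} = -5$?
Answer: $11912$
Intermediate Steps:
$v{\left(M \right)} = M - \sqrt{M - \frac{4}{M}}$
$b{\left(l \right)} = -195$ ($b{\left(l \right)} = \left(-5\right) 39 = -195$)
$b{\left(v{\left(5 \right)} \right)} + \left(X{\left(142 \right)} - -12028\right) = -195 + \left(79 - -12028\right) = -195 + \left(79 + 12028\right) = -195 + 12107 = 11912$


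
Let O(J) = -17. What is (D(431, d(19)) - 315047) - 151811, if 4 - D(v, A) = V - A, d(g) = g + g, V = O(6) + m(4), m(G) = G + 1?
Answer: -466804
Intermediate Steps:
m(G) = 1 + G
V = -12 (V = -17 + (1 + 4) = -17 + 5 = -12)
d(g) = 2*g
D(v, A) = 16 + A (D(v, A) = 4 - (-12 - A) = 4 + (12 + A) = 16 + A)
(D(431, d(19)) - 315047) - 151811 = ((16 + 2*19) - 315047) - 151811 = ((16 + 38) - 315047) - 151811 = (54 - 315047) - 151811 = -314993 - 151811 = -466804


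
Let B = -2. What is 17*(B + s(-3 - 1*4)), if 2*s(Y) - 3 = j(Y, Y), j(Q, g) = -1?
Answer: -17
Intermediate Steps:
s(Y) = 1 (s(Y) = 3/2 + (1/2)*(-1) = 3/2 - 1/2 = 1)
17*(B + s(-3 - 1*4)) = 17*(-2 + 1) = 17*(-1) = -17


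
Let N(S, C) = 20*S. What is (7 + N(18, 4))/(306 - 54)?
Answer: 367/252 ≈ 1.4563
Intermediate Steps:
(7 + N(18, 4))/(306 - 54) = (7 + 20*18)/(306 - 54) = (7 + 360)/252 = 367*(1/252) = 367/252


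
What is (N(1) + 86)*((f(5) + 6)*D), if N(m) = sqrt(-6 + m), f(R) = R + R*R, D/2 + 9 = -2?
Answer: -68112 - 792*I*sqrt(5) ≈ -68112.0 - 1771.0*I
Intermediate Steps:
D = -22 (D = -18 + 2*(-2) = -18 - 4 = -22)
f(R) = R + R**2
(N(1) + 86)*((f(5) + 6)*D) = (sqrt(-6 + 1) + 86)*((5*(1 + 5) + 6)*(-22)) = (sqrt(-5) + 86)*((5*6 + 6)*(-22)) = (I*sqrt(5) + 86)*((30 + 6)*(-22)) = (86 + I*sqrt(5))*(36*(-22)) = (86 + I*sqrt(5))*(-792) = -68112 - 792*I*sqrt(5)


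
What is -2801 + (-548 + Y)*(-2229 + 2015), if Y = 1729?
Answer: -255535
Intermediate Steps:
-2801 + (-548 + Y)*(-2229 + 2015) = -2801 + (-548 + 1729)*(-2229 + 2015) = -2801 + 1181*(-214) = -2801 - 252734 = -255535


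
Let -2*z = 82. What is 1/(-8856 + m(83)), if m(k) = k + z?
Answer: -1/8814 ≈ -0.00011346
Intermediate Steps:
z = -41 (z = -½*82 = -41)
m(k) = -41 + k (m(k) = k - 41 = -41 + k)
1/(-8856 + m(83)) = 1/(-8856 + (-41 + 83)) = 1/(-8856 + 42) = 1/(-8814) = -1/8814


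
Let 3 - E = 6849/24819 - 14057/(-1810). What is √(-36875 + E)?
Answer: I*√8269411589090203630/14974130 ≈ 192.04*I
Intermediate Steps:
E = -75503401/14974130 (E = 3 - (6849/24819 - 14057/(-1810)) = 3 - (6849*(1/24819) - 14057*(-1/1810)) = 3 - (2283/8273 + 14057/1810) = 3 - 1*120425791/14974130 = 3 - 120425791/14974130 = -75503401/14974130 ≈ -5.0423)
√(-36875 + E) = √(-36875 - 75503401/14974130) = √(-552246547151/14974130) = I*√8269411589090203630/14974130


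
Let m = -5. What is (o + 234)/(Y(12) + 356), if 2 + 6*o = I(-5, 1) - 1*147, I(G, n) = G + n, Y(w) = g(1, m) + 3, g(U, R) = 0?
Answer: 417/718 ≈ 0.58078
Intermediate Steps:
Y(w) = 3 (Y(w) = 0 + 3 = 3)
o = -51/2 (o = -⅓ + ((-5 + 1) - 1*147)/6 = -⅓ + (-4 - 147)/6 = -⅓ + (⅙)*(-151) = -⅓ - 151/6 = -51/2 ≈ -25.500)
(o + 234)/(Y(12) + 356) = (-51/2 + 234)/(3 + 356) = (417/2)/359 = (417/2)*(1/359) = 417/718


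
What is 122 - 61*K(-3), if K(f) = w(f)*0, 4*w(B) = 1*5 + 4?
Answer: 122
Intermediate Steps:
w(B) = 9/4 (w(B) = (1*5 + 4)/4 = (5 + 4)/4 = (¼)*9 = 9/4)
K(f) = 0 (K(f) = (9/4)*0 = 0)
122 - 61*K(-3) = 122 - 61*0 = 122 + 0 = 122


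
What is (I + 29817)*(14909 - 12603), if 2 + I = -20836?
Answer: 20705574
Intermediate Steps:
I = -20838 (I = -2 - 20836 = -20838)
(I + 29817)*(14909 - 12603) = (-20838 + 29817)*(14909 - 12603) = 8979*2306 = 20705574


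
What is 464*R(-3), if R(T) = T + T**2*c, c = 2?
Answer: 6960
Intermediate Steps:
R(T) = T + 2*T**2 (R(T) = T + T**2*2 = T + 2*T**2)
464*R(-3) = 464*(-3*(1 + 2*(-3))) = 464*(-3*(1 - 6)) = 464*(-3*(-5)) = 464*15 = 6960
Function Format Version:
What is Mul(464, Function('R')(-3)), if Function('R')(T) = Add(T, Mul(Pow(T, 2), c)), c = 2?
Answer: 6960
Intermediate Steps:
Function('R')(T) = Add(T, Mul(2, Pow(T, 2))) (Function('R')(T) = Add(T, Mul(Pow(T, 2), 2)) = Add(T, Mul(2, Pow(T, 2))))
Mul(464, Function('R')(-3)) = Mul(464, Mul(-3, Add(1, Mul(2, -3)))) = Mul(464, Mul(-3, Add(1, -6))) = Mul(464, Mul(-3, -5)) = Mul(464, 15) = 6960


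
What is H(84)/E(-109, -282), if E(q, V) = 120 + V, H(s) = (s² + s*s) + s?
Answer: -2366/27 ≈ -87.630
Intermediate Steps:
H(s) = s + 2*s² (H(s) = (s² + s²) + s = 2*s² + s = s + 2*s²)
H(84)/E(-109, -282) = (84*(1 + 2*84))/(120 - 282) = (84*(1 + 168))/(-162) = (84*169)*(-1/162) = 14196*(-1/162) = -2366/27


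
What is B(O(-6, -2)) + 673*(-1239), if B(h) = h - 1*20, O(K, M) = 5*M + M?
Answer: -833879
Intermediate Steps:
O(K, M) = 6*M
B(h) = -20 + h (B(h) = h - 20 = -20 + h)
B(O(-6, -2)) + 673*(-1239) = (-20 + 6*(-2)) + 673*(-1239) = (-20 - 12) - 833847 = -32 - 833847 = -833879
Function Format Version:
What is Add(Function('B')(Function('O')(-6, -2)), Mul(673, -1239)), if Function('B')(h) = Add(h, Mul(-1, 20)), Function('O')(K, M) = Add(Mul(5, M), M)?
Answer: -833879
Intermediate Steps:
Function('O')(K, M) = Mul(6, M)
Function('B')(h) = Add(-20, h) (Function('B')(h) = Add(h, -20) = Add(-20, h))
Add(Function('B')(Function('O')(-6, -2)), Mul(673, -1239)) = Add(Add(-20, Mul(6, -2)), Mul(673, -1239)) = Add(Add(-20, -12), -833847) = Add(-32, -833847) = -833879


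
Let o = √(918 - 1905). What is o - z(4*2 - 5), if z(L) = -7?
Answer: 7 + I*√987 ≈ 7.0 + 31.417*I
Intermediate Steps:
o = I*√987 (o = √(-987) = I*√987 ≈ 31.417*I)
o - z(4*2 - 5) = I*√987 - 1*(-7) = I*√987 + 7 = 7 + I*√987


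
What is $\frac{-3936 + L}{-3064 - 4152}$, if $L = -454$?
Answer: $\frac{2195}{3608} \approx 0.60837$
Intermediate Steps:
$\frac{-3936 + L}{-3064 - 4152} = \frac{-3936 - 454}{-3064 - 4152} = - \frac{4390}{-7216} = \left(-4390\right) \left(- \frac{1}{7216}\right) = \frac{2195}{3608}$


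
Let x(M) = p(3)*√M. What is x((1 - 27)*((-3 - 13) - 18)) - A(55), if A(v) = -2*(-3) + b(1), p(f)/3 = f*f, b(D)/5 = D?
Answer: -11 + 54*√221 ≈ 791.77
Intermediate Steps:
b(D) = 5*D
p(f) = 3*f² (p(f) = 3*(f*f) = 3*f²)
A(v) = 11 (A(v) = -2*(-3) + 5*1 = 6 + 5 = 11)
x(M) = 27*√M (x(M) = (3*3²)*√M = (3*9)*√M = 27*√M)
x((1 - 27)*((-3 - 13) - 18)) - A(55) = 27*√((1 - 27)*((-3 - 13) - 18)) - 1*11 = 27*√(-26*(-16 - 18)) - 11 = 27*√(-26*(-34)) - 11 = 27*√884 - 11 = 27*(2*√221) - 11 = 54*√221 - 11 = -11 + 54*√221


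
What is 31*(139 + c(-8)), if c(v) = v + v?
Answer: 3813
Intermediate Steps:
c(v) = 2*v
31*(139 + c(-8)) = 31*(139 + 2*(-8)) = 31*(139 - 16) = 31*123 = 3813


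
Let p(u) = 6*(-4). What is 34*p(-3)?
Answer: -816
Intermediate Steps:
p(u) = -24
34*p(-3) = 34*(-24) = -816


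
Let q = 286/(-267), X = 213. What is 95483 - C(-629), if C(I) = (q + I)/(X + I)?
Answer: 10605319547/111072 ≈ 95482.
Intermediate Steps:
q = -286/267 (q = 286*(-1/267) = -286/267 ≈ -1.0712)
C(I) = (-286/267 + I)/(213 + I)
95483 - C(-629) = 95483 - (-286/267 - 629)/(213 - 629) = 95483 - (-168229)/((-416)*267) = 95483 - (-1)*(-168229)/(416*267) = 95483 - 1*168229/111072 = 95483 - 168229/111072 = 10605319547/111072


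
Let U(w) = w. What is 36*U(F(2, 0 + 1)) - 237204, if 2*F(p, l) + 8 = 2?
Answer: -237312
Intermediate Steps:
F(p, l) = -3 (F(p, l) = -4 + (½)*2 = -4 + 1 = -3)
36*U(F(2, 0 + 1)) - 237204 = 36*(-3) - 237204 = -108 - 237204 = -237312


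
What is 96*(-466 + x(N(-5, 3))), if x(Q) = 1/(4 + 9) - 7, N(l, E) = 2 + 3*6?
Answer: -590208/13 ≈ -45401.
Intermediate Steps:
N(l, E) = 20 (N(l, E) = 2 + 18 = 20)
x(Q) = -90/13 (x(Q) = 1/13 - 7 = -90/13)
96*(-466 + x(N(-5, 3))) = 96*(-466 - 90/13) = 96*(-6148/13) = -590208/13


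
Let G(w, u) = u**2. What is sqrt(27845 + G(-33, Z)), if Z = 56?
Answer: sqrt(30981) ≈ 176.01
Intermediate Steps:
sqrt(27845 + G(-33, Z)) = sqrt(27845 + 56**2) = sqrt(27845 + 3136) = sqrt(30981)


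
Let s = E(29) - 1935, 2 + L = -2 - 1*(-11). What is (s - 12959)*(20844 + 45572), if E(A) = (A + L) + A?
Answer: -984882864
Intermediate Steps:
L = 7 (L = -2 + (-2 - 1*(-11)) = -2 + (-2 + 11) = -2 + 9 = 7)
E(A) = 7 + 2*A (E(A) = (A + 7) + A = (7 + A) + A = 7 + 2*A)
s = -1870 (s = (7 + 2*29) - 1935 = (7 + 58) - 1935 = 65 - 1935 = -1870)
(s - 12959)*(20844 + 45572) = (-1870 - 12959)*(20844 + 45572) = -14829*66416 = -984882864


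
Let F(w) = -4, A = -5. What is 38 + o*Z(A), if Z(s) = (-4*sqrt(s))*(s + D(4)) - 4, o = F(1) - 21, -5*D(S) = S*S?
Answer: 138 - 820*I*sqrt(5) ≈ 138.0 - 1833.6*I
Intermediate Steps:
D(S) = -S**2/5 (D(S) = -S*S/5 = -S**2/5)
o = -25 (o = -4 - 21 = -25)
Z(s) = -4 - 4*sqrt(s)*(-16/5 + s) (Z(s) = (-4*sqrt(s))*(s - 1/5*4**2) - 4 = (-4*sqrt(s))*(s - 1/5*16) - 4 = (-4*sqrt(s))*(s - 16/5) - 4 = (-4*sqrt(s))*(-16/5 + s) - 4 = -4*sqrt(s)*(-16/5 + s) - 4 = -4 - 4*sqrt(s)*(-16/5 + s))
38 + o*Z(A) = 38 - 25*(-4 - (-20)*I*sqrt(5) + 64*sqrt(-5)/5) = 38 - 25*(-4 - (-20)*I*sqrt(5) + 64*(I*sqrt(5))/5) = 38 - 25*(-4 + 20*I*sqrt(5) + 64*I*sqrt(5)/5) = 38 - 25*(-4 + 164*I*sqrt(5)/5) = 38 + (100 - 820*I*sqrt(5)) = 138 - 820*I*sqrt(5)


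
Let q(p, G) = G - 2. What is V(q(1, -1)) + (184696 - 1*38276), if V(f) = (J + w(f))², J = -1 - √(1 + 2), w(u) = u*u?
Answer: 146487 - 16*√3 ≈ 1.4646e+5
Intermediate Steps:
q(p, G) = -2 + G
w(u) = u²
J = -1 - √3 ≈ -2.7321
V(f) = (-1 + f² - √3)² (V(f) = ((-1 - √3) + f²)² = (-1 + f² - √3)²)
V(q(1, -1)) + (184696 - 1*38276) = (1 + √3 - (-2 - 1)²)² + (184696 - 1*38276) = (1 + √3 - 1*(-3)²)² + (184696 - 38276) = (1 + √3 - 1*9)² + 146420 = (1 + √3 - 9)² + 146420 = (-8 + √3)² + 146420 = 146420 + (-8 + √3)²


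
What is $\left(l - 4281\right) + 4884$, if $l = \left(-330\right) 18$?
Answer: $-5337$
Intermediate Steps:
$l = -5940$
$\left(l - 4281\right) + 4884 = \left(-5940 - 4281\right) + 4884 = -10221 + 4884 = -5337$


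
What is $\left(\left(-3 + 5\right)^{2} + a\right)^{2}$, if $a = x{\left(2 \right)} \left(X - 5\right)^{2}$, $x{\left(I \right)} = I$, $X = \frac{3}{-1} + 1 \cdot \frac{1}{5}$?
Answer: $\frac{9872164}{625} \approx 15795.0$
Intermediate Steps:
$X = - \frac{14}{5}$ ($X = 3 \left(-1\right) + 1 \cdot \frac{1}{5} = -3 + \frac{1}{5} = - \frac{14}{5} \approx -2.8$)
$a = \frac{3042}{25}$ ($a = 2 \left(- \frac{14}{5} - 5\right)^{2} = 2 \left(- \frac{39}{5}\right)^{2} = 2 \cdot \frac{1521}{25} = \frac{3042}{25} \approx 121.68$)
$\left(\left(-3 + 5\right)^{2} + a\right)^{2} = \left(\left(-3 + 5\right)^{2} + \frac{3042}{25}\right)^{2} = \left(2^{2} + \frac{3042}{25}\right)^{2} = \left(4 + \frac{3042}{25}\right)^{2} = \left(\frac{3142}{25}\right)^{2} = \frac{9872164}{625}$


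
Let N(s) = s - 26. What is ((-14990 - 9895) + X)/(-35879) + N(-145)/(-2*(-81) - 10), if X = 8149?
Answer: -189023/287032 ≈ -0.65854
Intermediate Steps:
N(s) = -26 + s
((-14990 - 9895) + X)/(-35879) + N(-145)/(-2*(-81) - 10) = ((-14990 - 9895) + 8149)/(-35879) + (-26 - 145)/(-2*(-81) - 10) = (-24885 + 8149)*(-1/35879) - 171/(162 - 10) = -16736*(-1/35879) - 171/152 = 16736/35879 - 171*1/152 = 16736/35879 - 9/8 = -189023/287032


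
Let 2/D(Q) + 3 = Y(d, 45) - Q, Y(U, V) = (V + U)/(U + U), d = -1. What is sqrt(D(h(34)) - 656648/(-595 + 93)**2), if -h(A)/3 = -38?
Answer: 2*I*sqrt(797322070)/34889 ≈ 1.6187*I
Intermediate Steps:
Y(U, V) = (U + V)/(2*U) (Y(U, V) = (U + V)/((2*U)) = (U + V)*(1/(2*U)) = (U + V)/(2*U))
h(A) = 114 (h(A) = -3*(-38) = 114)
D(Q) = 2/(-25 - Q) (D(Q) = 2/(-3 + ((1/2)*(-1 + 45)/(-1) - Q)) = 2/(-3 + ((1/2)*(-1)*44 - Q)) = 2/(-3 + (-22 - Q)) = 2/(-25 - Q))
sqrt(D(h(34)) - 656648/(-595 + 93)**2) = sqrt(-2/(25 + 114) - 656648/(-595 + 93)**2) = sqrt(-2/139 - 656648/((-502)**2)) = sqrt(-2*1/139 - 656648/252004) = sqrt(-2/139 - 656648*1/252004) = sqrt(-2/139 - 164162/63001) = sqrt(-22944520/8757139) = 2*I*sqrt(797322070)/34889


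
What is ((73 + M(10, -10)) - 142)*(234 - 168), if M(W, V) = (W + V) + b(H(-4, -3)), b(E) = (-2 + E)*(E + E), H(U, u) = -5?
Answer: 66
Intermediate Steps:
b(E) = 2*E*(-2 + E) (b(E) = (-2 + E)*(2*E) = 2*E*(-2 + E))
M(W, V) = 70 + V + W (M(W, V) = (W + V) + 2*(-5)*(-2 - 5) = (V + W) + 2*(-5)*(-7) = (V + W) + 70 = 70 + V + W)
((73 + M(10, -10)) - 142)*(234 - 168) = ((73 + (70 - 10 + 10)) - 142)*(234 - 168) = ((73 + 70) - 142)*66 = (143 - 142)*66 = 1*66 = 66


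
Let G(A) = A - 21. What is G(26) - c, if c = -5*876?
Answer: 4385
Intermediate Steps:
G(A) = -21 + A
c = -4380
G(26) - c = (-21 + 26) - 1*(-4380) = 5 + 4380 = 4385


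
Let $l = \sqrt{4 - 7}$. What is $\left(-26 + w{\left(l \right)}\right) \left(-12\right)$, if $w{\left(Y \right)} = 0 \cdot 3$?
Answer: $312$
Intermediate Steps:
$l = i \sqrt{3}$ ($l = \sqrt{4 - 7} = \sqrt{-3} = i \sqrt{3} \approx 1.732 i$)
$w{\left(Y \right)} = 0$
$\left(-26 + w{\left(l \right)}\right) \left(-12\right) = \left(-26 + 0\right) \left(-12\right) = \left(-26\right) \left(-12\right) = 312$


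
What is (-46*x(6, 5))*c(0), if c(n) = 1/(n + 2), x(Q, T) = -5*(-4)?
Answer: -460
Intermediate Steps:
x(Q, T) = 20
c(n) = 1/(2 + n)
(-46*x(6, 5))*c(0) = (-46*20)/(2 + 0) = -920/2 = -920*½ = -460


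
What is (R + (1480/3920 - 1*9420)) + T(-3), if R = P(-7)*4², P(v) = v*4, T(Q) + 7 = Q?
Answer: -968007/98 ≈ -9877.6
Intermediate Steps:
T(Q) = -7 + Q
P(v) = 4*v
R = -448 (R = (4*(-7))*4² = -28*16 = -448)
(R + (1480/3920 - 1*9420)) + T(-3) = (-448 + (1480/3920 - 1*9420)) + (-7 - 3) = (-448 + (1480*(1/3920) - 9420)) - 10 = (-448 + (37/98 - 9420)) - 10 = (-448 - 923123/98) - 10 = -967027/98 - 10 = -968007/98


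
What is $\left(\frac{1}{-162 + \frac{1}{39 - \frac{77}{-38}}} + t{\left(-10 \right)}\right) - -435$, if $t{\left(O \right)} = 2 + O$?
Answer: $\frac{107824481}{252520} \approx 426.99$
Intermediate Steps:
$\left(\frac{1}{-162 + \frac{1}{39 - \frac{77}{-38}}} + t{\left(-10 \right)}\right) - -435 = \left(\frac{1}{-162 + \frac{1}{39 - \frac{77}{-38}}} + \left(2 - 10\right)\right) - -435 = \left(\frac{1}{-162 + \frac{1}{39 - - \frac{77}{38}}} - 8\right) + 435 = \left(\frac{1}{-162 + \frac{1}{39 + \frac{77}{38}}} - 8\right) + 435 = \left(\frac{1}{-162 + \frac{1}{\frac{1559}{38}}} - 8\right) + 435 = \left(\frac{1}{-162 + \frac{38}{1559}} - 8\right) + 435 = \left(\frac{1}{- \frac{252520}{1559}} - 8\right) + 435 = \left(- \frac{1559}{252520} - 8\right) + 435 = - \frac{2021719}{252520} + 435 = \frac{107824481}{252520}$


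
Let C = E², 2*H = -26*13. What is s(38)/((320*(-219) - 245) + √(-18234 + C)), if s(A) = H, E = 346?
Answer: 11884925/4945504143 + 169*√101482/4945504143 ≈ 0.0024141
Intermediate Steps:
H = -169 (H = (-26*13)/2 = (½)*(-338) = -169)
s(A) = -169
C = 119716 (C = 346² = 119716)
s(38)/((320*(-219) - 245) + √(-18234 + C)) = -169/((320*(-219) - 245) + √(-18234 + 119716)) = -169/((-70080 - 245) + √101482) = -169/(-70325 + √101482)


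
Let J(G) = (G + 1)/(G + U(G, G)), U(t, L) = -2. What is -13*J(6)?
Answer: -91/4 ≈ -22.750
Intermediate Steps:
J(G) = (1 + G)/(-2 + G) (J(G) = (G + 1)/(G - 2) = (1 + G)/(-2 + G))
-13*J(6) = -13*(1 + 6)/(-2 + 6) = -13*7/4 = -91/4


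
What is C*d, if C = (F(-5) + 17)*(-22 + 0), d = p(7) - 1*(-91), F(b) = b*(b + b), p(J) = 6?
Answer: -142978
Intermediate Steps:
F(b) = 2*b² (F(b) = b*(2*b) = 2*b²)
d = 97 (d = 6 - 1*(-91) = 6 + 91 = 97)
C = -1474 (C = (2*(-5)² + 17)*(-22 + 0) = (2*25 + 17)*(-22) = (50 + 17)*(-22) = 67*(-22) = -1474)
C*d = -1474*97 = -142978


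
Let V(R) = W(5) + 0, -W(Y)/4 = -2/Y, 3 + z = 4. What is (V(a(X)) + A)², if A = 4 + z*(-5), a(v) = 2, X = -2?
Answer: 9/25 ≈ 0.36000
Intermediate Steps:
z = 1 (z = -3 + 4 = 1)
W(Y) = 8/Y (W(Y) = -(-8)/Y = 8/Y)
V(R) = 8/5 (V(R) = 8/5 + 0 = 8/5)
A = -1 (A = 4 + 1*(-5) = 4 - 5 = -1)
(V(a(X)) + A)² = (8/5 - 1)² = (⅗)² = 9/25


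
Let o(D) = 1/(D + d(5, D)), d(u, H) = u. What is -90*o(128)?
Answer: -90/133 ≈ -0.67669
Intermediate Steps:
o(D) = 1/(5 + D) (o(D) = 1/(D + 5) = 1/(5 + D))
-90*o(128) = -90/(5 + 128) = -90/133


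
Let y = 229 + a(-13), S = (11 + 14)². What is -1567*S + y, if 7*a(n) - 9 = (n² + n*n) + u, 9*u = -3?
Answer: -20561026/21 ≈ -9.7910e+5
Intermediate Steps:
u = -⅓ (u = (⅑)*(-3) = -⅓ ≈ -0.33333)
S = 625 (S = 25² = 625)
a(n) = 26/21 + 2*n²/7 (a(n) = 9/7 + ((n² + n*n) - ⅓)/7 = 9/7 + ((n² + n²) - ⅓)/7 = 9/7 + (2*n² - ⅓)/7 = 9/7 + (-⅓ + 2*n²)/7 = 9/7 + (-1/21 + 2*n²/7) = 26/21 + 2*n²/7)
y = 5849/21 (y = 229 + (26/21 + (2/7)*(-13)²) = 229 + (26/21 + (2/7)*169) = 229 + (26/21 + 338/7) = 229 + 1040/21 = 5849/21 ≈ 278.52)
-1567*S + y = -1567*625 + 5849/21 = -979375 + 5849/21 = -20561026/21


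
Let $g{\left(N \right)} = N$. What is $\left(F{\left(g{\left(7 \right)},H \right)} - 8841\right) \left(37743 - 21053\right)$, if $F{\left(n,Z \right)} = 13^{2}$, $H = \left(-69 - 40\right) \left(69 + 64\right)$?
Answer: $-144735680$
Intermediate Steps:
$H = -14497$ ($H = \left(-109\right) 133 = -14497$)
$F{\left(n,Z \right)} = 169$
$\left(F{\left(g{\left(7 \right)},H \right)} - 8841\right) \left(37743 - 21053\right) = \left(169 - 8841\right) \left(37743 - 21053\right) = \left(-8672\right) 16690 = -144735680$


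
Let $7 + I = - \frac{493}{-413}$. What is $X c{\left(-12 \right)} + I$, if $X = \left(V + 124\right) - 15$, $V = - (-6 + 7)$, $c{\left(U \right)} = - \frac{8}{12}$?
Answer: $- \frac{32134}{413} \approx -77.806$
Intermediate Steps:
$c{\left(U \right)} = - \frac{2}{3}$ ($c{\left(U \right)} = \left(-8\right) \frac{1}{12} = - \frac{2}{3}$)
$I = - \frac{2398}{413}$ ($I = -7 - \frac{493}{-413} = -7 - - \frac{493}{413} = -7 + \frac{493}{413} = - \frac{2398}{413} \approx -5.8063$)
$V = -1$ ($V = \left(-1\right) 1 = -1$)
$X = 108$ ($X = \left(-1 + 124\right) - 15 = 123 - 15 = 108$)
$X c{\left(-12 \right)} + I = 108 \left(- \frac{2}{3}\right) - \frac{2398}{413} = -72 - \frac{2398}{413} = - \frac{32134}{413}$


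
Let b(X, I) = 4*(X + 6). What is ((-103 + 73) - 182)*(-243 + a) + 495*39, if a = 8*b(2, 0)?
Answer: 16549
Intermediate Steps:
b(X, I) = 24 + 4*X (b(X, I) = 4*(6 + X) = 24 + 4*X)
a = 256 (a = 8*(24 + 4*2) = 8*(24 + 8) = 8*32 = 256)
((-103 + 73) - 182)*(-243 + a) + 495*39 = ((-103 + 73) - 182)*(-243 + 256) + 495*39 = (-30 - 182)*13 + 19305 = -212*13 + 19305 = -2756 + 19305 = 16549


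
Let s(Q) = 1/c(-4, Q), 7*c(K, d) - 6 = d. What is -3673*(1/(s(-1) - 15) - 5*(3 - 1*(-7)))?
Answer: 12506565/68 ≈ 1.8392e+5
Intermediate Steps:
c(K, d) = 6/7 + d/7
s(Q) = 1/(6/7 + Q/7)
-3673*(1/(s(-1) - 15) - 5*(3 - 1*(-7))) = -3673*(1/(7/(6 - 1) - 15) - 5*(3 - 1*(-7))) = -3673*(1/(7/5 - 15) - 5*(3 + 7)) = -3673*(1/(7*(1/5) - 15) - 5*10) = -3673*(1/(7/5 - 15) - 50) = -3673*(1/(-68/5) - 50) = -3673*(-5/68 - 50) = -3673*(-3405/68) = 12506565/68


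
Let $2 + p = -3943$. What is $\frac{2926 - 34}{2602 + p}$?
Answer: $- \frac{2892}{1343} \approx -2.1534$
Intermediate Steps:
$p = -3945$ ($p = -2 - 3943 = -3945$)
$\frac{2926 - 34}{2602 + p} = \frac{2926 - 34}{2602 - 3945} = \frac{2892}{-1343} = 2892 \left(- \frac{1}{1343}\right) = - \frac{2892}{1343}$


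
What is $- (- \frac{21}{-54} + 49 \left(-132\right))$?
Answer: $\frac{116417}{18} \approx 6467.6$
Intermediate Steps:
$- (- \frac{21}{-54} + 49 \left(-132\right)) = - (\left(-21\right) \left(- \frac{1}{54}\right) - 6468) = - (\frac{7}{18} - 6468) = \left(-1\right) \left(- \frac{116417}{18}\right) = \frac{116417}{18}$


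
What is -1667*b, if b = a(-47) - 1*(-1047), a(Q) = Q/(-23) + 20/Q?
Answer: -1889637852/1081 ≈ -1.7480e+6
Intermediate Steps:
a(Q) = 20/Q - Q/23 (a(Q) = Q*(-1/23) + 20/Q = -Q/23 + 20/Q = 20/Q - Q/23)
b = 1133556/1081 (b = (20/(-47) - 1/23*(-47)) - 1*(-1047) = (20*(-1/47) + 47/23) + 1047 = (-20/47 + 47/23) + 1047 = 1749/1081 + 1047 = 1133556/1081 ≈ 1048.6)
-1667*b = -1667*1133556/1081 = -1889637852/1081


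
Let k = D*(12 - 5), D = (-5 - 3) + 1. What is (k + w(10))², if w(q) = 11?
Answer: 1444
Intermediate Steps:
D = -7 (D = -8 + 1 = -7)
k = -49 (k = -7*(12 - 5) = -7*7 = -49)
(k + w(10))² = (-49 + 11)² = (-38)² = 1444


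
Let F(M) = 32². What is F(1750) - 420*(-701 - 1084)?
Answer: 750724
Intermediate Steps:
F(M) = 1024
F(1750) - 420*(-701 - 1084) = 1024 - 420*(-701 - 1084) = 1024 - 420*(-1785) = 1024 - 1*(-749700) = 1024 + 749700 = 750724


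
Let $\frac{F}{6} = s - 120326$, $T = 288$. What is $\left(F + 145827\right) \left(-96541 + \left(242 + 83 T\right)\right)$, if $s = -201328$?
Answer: $129159702315$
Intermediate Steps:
$F = -1929924$ ($F = 6 \left(-201328 - 120326\right) = 6 \left(-321654\right) = -1929924$)
$\left(F + 145827\right) \left(-96541 + \left(242 + 83 T\right)\right) = \left(-1929924 + 145827\right) \left(-96541 + \left(242 + 83 \cdot 288\right)\right) = - 1784097 \left(-96541 + \left(242 + 23904\right)\right) = - 1784097 \left(-96541 + 24146\right) = \left(-1784097\right) \left(-72395\right) = 129159702315$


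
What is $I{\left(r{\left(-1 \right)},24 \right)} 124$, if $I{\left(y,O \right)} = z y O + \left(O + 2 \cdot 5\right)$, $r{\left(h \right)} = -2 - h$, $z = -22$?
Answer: $69688$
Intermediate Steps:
$I{\left(y,O \right)} = 10 + O - 22 O y$ ($I{\left(y,O \right)} = - 22 y O + \left(O + 2 \cdot 5\right) = - 22 O y + \left(O + 10\right) = - 22 O y + \left(10 + O\right) = 10 + O - 22 O y$)
$I{\left(r{\left(-1 \right)},24 \right)} 124 = \left(10 + 24 - 528 \left(-2 - -1\right)\right) 124 = \left(10 + 24 - 528 \left(-2 + 1\right)\right) 124 = \left(10 + 24 - 528 \left(-1\right)\right) 124 = \left(10 + 24 + 528\right) 124 = 562 \cdot 124 = 69688$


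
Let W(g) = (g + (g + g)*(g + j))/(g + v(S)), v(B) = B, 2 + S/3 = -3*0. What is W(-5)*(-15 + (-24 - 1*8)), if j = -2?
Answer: 3055/11 ≈ 277.73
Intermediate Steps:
S = -6 (S = -6 + 3*(-3*0) = -6 + 3*0 = -6 + 0 = -6)
W(g) = (g + 2*g*(-2 + g))/(-6 + g) (W(g) = (g + (g + g)*(g - 2))/(g - 6) = (g + (2*g)*(-2 + g))/(-6 + g) = (g + 2*g*(-2 + g))/(-6 + g))
W(-5)*(-15 + (-24 - 1*8)) = (-5*(-3 + 2*(-5))/(-6 - 5))*(-15 + (-24 - 1*8)) = (-5*(-3 - 10)/(-11))*(-15 + (-24 - 8)) = (-5*(-1/11)*(-13))*(-15 - 32) = -65/11*(-47) = 3055/11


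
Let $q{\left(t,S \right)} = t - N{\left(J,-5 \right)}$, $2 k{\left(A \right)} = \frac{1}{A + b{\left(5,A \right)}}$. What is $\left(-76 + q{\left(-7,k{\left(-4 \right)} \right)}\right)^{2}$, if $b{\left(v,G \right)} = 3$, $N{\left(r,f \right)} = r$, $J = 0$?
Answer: $6889$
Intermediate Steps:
$k{\left(A \right)} = \frac{1}{2 \left(3 + A\right)}$ ($k{\left(A \right)} = \frac{1}{2 \left(A + 3\right)} = \frac{1}{2 \left(3 + A\right)}$)
$q{\left(t,S \right)} = t$ ($q{\left(t,S \right)} = t - 0 = t + 0 = t$)
$\left(-76 + q{\left(-7,k{\left(-4 \right)} \right)}\right)^{2} = \left(-76 - 7\right)^{2} = \left(-83\right)^{2} = 6889$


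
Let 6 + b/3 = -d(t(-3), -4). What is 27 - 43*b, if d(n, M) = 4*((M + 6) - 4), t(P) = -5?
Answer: -231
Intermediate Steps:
d(n, M) = 8 + 4*M (d(n, M) = 4*((6 + M) - 4) = 4*(2 + M) = 8 + 4*M)
b = 6 (b = -18 + 3*(-(8 + 4*(-4))) = -18 + 3*(-(8 - 16)) = -18 + 3*(-1*(-8)) = -18 + 3*8 = -18 + 24 = 6)
27 - 43*b = 27 - 43*6 = 27 - 258 = -231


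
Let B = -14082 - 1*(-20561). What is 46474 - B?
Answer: 39995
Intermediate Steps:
B = 6479 (B = -14082 + 20561 = 6479)
46474 - B = 46474 - 1*6479 = 46474 - 6479 = 39995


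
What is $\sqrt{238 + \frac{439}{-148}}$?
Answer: $\frac{3 \sqrt{143005}}{74} \approx 15.331$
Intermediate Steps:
$\sqrt{238 + \frac{439}{-148}} = \sqrt{238 + 439 \left(- \frac{1}{148}\right)} = \sqrt{238 - \frac{439}{148}} = \sqrt{\frac{34785}{148}} = \frac{3 \sqrt{143005}}{74}$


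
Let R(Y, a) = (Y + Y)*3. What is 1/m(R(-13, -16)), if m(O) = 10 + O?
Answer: -1/68 ≈ -0.014706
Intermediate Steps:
R(Y, a) = 6*Y (R(Y, a) = (2*Y)*3 = 6*Y)
1/m(R(-13, -16)) = 1/(10 + 6*(-13)) = 1/(10 - 78) = 1/(-68) = -1/68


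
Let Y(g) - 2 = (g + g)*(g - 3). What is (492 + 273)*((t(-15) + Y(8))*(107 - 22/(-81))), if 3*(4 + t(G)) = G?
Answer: 53915245/9 ≈ 5.9906e+6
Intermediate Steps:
t(G) = -4 + G/3
Y(g) = 2 + 2*g*(-3 + g) (Y(g) = 2 + (g + g)*(g - 3) = 2 + (2*g)*(-3 + g) = 2 + 2*g*(-3 + g))
(492 + 273)*((t(-15) + Y(8))*(107 - 22/(-81))) = (492 + 273)*(((-4 + (⅓)*(-15)) + (2 - 6*8 + 2*8²))*(107 - 22/(-81))) = 765*(((-4 - 5) + (2 - 48 + 2*64))*(107 - 22*(-1/81))) = 765*((-9 + (2 - 48 + 128))*(107 + 22/81)) = 765*((-9 + 82)*(8689/81)) = 765*(73*(8689/81)) = 765*(634297/81) = 53915245/9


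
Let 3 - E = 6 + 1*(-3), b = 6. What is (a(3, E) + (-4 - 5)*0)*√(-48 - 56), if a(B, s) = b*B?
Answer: 36*I*√26 ≈ 183.56*I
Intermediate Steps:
E = 0 (E = 3 - (6 + 1*(-3)) = 3 - (6 - 3) = 3 - 1*3 = 3 - 3 = 0)
a(B, s) = 6*B
(a(3, E) + (-4 - 5)*0)*√(-48 - 56) = (6*3 + (-4 - 5)*0)*√(-48 - 56) = (18 - 9*0)*√(-104) = (18 + 0)*(2*I*√26) = 18*(2*I*√26) = 36*I*√26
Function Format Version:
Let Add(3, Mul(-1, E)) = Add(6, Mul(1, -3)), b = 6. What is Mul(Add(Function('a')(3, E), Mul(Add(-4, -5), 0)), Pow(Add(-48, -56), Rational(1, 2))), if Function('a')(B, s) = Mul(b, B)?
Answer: Mul(36, I, Pow(26, Rational(1, 2))) ≈ Mul(183.56, I)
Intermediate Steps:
E = 0 (E = Add(3, Mul(-1, Add(6, Mul(1, -3)))) = Add(3, Mul(-1, Add(6, -3))) = Add(3, Mul(-1, 3)) = Add(3, -3) = 0)
Function('a')(B, s) = Mul(6, B)
Mul(Add(Function('a')(3, E), Mul(Add(-4, -5), 0)), Pow(Add(-48, -56), Rational(1, 2))) = Mul(Add(Mul(6, 3), Mul(Add(-4, -5), 0)), Pow(Add(-48, -56), Rational(1, 2))) = Mul(Add(18, Mul(-9, 0)), Pow(-104, Rational(1, 2))) = Mul(Add(18, 0), Mul(2, I, Pow(26, Rational(1, 2)))) = Mul(18, Mul(2, I, Pow(26, Rational(1, 2)))) = Mul(36, I, Pow(26, Rational(1, 2)))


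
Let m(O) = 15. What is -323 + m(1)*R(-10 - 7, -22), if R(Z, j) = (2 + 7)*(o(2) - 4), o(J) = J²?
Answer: -323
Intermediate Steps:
R(Z, j) = 0 (R(Z, j) = (2 + 7)*(2² - 4) = 9*(4 - 4) = 9*0 = 0)
-323 + m(1)*R(-10 - 7, -22) = -323 + 15*0 = -323 + 0 = -323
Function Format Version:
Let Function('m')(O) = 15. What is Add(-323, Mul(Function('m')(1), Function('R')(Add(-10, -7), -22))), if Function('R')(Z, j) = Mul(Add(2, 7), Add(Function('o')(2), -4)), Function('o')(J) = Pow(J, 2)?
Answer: -323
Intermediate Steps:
Function('R')(Z, j) = 0 (Function('R')(Z, j) = Mul(Add(2, 7), Add(Pow(2, 2), -4)) = Mul(9, Add(4, -4)) = Mul(9, 0) = 0)
Add(-323, Mul(Function('m')(1), Function('R')(Add(-10, -7), -22))) = Add(-323, Mul(15, 0)) = Add(-323, 0) = -323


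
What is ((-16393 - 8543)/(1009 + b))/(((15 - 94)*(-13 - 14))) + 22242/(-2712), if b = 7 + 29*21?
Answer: -4286732149/522229500 ≈ -8.2085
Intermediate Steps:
b = 616 (b = 7 + 609 = 616)
((-16393 - 8543)/(1009 + b))/(((15 - 94)*(-13 - 14))) + 22242/(-2712) = ((-16393 - 8543)/(1009 + 616))/(((15 - 94)*(-13 - 14))) + 22242/(-2712) = (-24936/1625)/((-79*(-27))) + 22242*(-1/2712) = -24936*1/1625/2133 - 3707/452 = -24936/1625*1/2133 - 3707/452 = -8312/1155375 - 3707/452 = -4286732149/522229500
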